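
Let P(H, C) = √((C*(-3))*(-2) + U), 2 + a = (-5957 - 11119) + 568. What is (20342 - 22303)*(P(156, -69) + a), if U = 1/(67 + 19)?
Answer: 32376110 - 1961*I*√3061858/86 ≈ 3.2376e+7 - 39900.0*I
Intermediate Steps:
a = -16510 (a = -2 + ((-5957 - 11119) + 568) = -2 + (-17076 + 568) = -2 - 16508 = -16510)
U = 1/86 ≈ 0.011628
P(H, C) = √(1/86 + 6*C) (P(H, C) = √((C*(-3))*(-2) + 1/86) = √(-3*C*(-2) + 1/86) = √(6*C + 1/86) = √(1/86 + 6*C))
(20342 - 22303)*(P(156, -69) + a) = (20342 - 22303)*(√(86 + 44376*(-69))/86 - 16510) = -1961*(√(86 - 3061944)/86 - 16510) = -1961*(√(-3061858)/86 - 16510) = -1961*((I*√3061858)/86 - 16510) = -1961*(I*√3061858/86 - 16510) = -1961*(-16510 + I*√3061858/86) = 32376110 - 1961*I*√3061858/86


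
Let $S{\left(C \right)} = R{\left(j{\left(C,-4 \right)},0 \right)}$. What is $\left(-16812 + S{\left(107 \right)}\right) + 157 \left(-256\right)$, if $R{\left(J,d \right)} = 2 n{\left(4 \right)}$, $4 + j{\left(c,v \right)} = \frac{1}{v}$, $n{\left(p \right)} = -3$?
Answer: $-57010$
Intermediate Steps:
$j{\left(c,v \right)} = -4 + \frac{1}{v}$
$R{\left(J,d \right)} = -6$ ($R{\left(J,d \right)} = 2 \left(-3\right) = -6$)
$S{\left(C \right)} = -6$
$\left(-16812 + S{\left(107 \right)}\right) + 157 \left(-256\right) = \left(-16812 - 6\right) + 157 \left(-256\right) = -16818 - 40192 = -57010$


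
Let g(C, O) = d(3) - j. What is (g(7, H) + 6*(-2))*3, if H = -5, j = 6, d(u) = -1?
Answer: -57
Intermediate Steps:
g(C, O) = -7 (g(C, O) = -1 - 1*6 = -1 - 6 = -7)
(g(7, H) + 6*(-2))*3 = (-7 + 6*(-2))*3 = (-7 - 12)*3 = -19*3 = -57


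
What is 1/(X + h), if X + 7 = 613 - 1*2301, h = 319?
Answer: -1/1376 ≈ -0.00072674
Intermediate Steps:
X = -1695 (X = -7 + (613 - 1*2301) = -7 + (613 - 2301) = -7 - 1688 = -1695)
1/(X + h) = 1/(-1695 + 319) = 1/(-1376) = -1/1376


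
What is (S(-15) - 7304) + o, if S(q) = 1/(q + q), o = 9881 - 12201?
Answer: -288721/30 ≈ -9624.0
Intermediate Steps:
o = -2320
S(q) = 1/(2*q)
(S(-15) - 7304) + o = ((½)/(-15) - 7304) - 2320 = ((½)*(-1/15) - 7304) - 2320 = (-1/30 - 7304) - 2320 = -219121/30 - 2320 = -288721/30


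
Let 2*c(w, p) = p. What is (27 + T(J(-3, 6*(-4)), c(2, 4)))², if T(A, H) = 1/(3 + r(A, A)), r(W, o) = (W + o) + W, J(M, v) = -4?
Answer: 58564/81 ≈ 723.01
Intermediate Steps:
c(w, p) = p/2
r(W, o) = o + 2*W
T(A, H) = 1/(3 + 3*A) (T(A, H) = 1/(3 + (A + 2*A)) = 1/(3 + 3*A))
(27 + T(J(-3, 6*(-4)), c(2, 4)))² = (27 + 1/(3*(1 - 4)))² = (27 + (⅓)/(-3))² = (27 + (⅓)*(-⅓))² = (27 - ⅑)² = (242/9)² = 58564/81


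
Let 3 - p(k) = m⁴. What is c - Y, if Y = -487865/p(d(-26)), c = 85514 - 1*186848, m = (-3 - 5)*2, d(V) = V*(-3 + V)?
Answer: -6641208887/65533 ≈ -1.0134e+5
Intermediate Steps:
m = -16 (m = -8*2 = -16)
c = -101334 (c = 85514 - 186848 = -101334)
p(k) = -65533 (p(k) = 3 - 1*(-16)⁴ = 3 - 1*65536 = 3 - 65536 = -65533)
Y = 487865/65533 (Y = -487865/(-65533) = -487865*(-1/65533) = 487865/65533 ≈ 7.4446)
c - Y = -101334 - 1*487865/65533 = -101334 - 487865/65533 = -6641208887/65533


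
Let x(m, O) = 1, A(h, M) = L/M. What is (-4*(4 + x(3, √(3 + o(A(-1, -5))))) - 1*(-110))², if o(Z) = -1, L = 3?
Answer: 8100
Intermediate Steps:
A(h, M) = 3/M
(-4*(4 + x(3, √(3 + o(A(-1, -5))))) - 1*(-110))² = (-4*(4 + 1) - 1*(-110))² = (-4*5 + 110)² = (-20 + 110)² = 90² = 8100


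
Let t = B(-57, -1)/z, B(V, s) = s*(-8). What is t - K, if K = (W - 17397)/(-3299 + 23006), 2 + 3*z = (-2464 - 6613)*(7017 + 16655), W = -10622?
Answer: 1003410493201/705742965237 ≈ 1.4218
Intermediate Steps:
B(V, s) = -8*s
z = -71623582 (z = -2/3 + ((-2464 - 6613)*(7017 + 16655))/3 = -2/3 + (-9077*23672)/3 = -2/3 + (1/3)*(-214870744) = -2/3 - 214870744/3 = -71623582)
t = -4/35811791 (t = -8*(-1)/(-71623582) = 8*(-1/71623582) = -4/35811791 ≈ -1.1170e-7)
K = -28019/19707 (K = (-10622 - 17397)/(-3299 + 23006) = -28019/19707 ≈ -1.4218)
t - K = -4/35811791 - 1*(-28019/19707) = -4/35811791 + 28019/19707 = 1003410493201/705742965237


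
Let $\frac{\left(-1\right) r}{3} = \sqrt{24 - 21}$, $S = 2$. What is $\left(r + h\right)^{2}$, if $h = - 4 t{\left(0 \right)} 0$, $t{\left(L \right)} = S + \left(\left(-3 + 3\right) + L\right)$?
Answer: $27$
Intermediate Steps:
$t{\left(L \right)} = 2 + L$ ($t{\left(L \right)} = 2 + \left(\left(-3 + 3\right) + L\right) = 2 + \left(0 + L\right) = 2 + L$)
$h = 0$ ($h = - 4 \left(2 + 0\right) 0 = \left(-4\right) 2 \cdot 0 = \left(-8\right) 0 = 0$)
$r = - 3 \sqrt{3}$ ($r = - 3 \sqrt{24 - 21} = - 3 \sqrt{3} \approx -5.1962$)
$\left(r + h\right)^{2} = \left(- 3 \sqrt{3} + 0\right)^{2} = \left(- 3 \sqrt{3}\right)^{2} = 27$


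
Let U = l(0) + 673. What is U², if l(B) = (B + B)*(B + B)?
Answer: 452929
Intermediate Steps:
l(B) = 4*B² (l(B) = (2*B)*(2*B) = 4*B²)
U = 673 (U = 4*0² + 673 = 4*0 + 673 = 0 + 673 = 673)
U² = 673² = 452929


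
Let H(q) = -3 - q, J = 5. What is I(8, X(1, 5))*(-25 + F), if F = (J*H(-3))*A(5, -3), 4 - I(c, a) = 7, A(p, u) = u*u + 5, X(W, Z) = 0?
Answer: 75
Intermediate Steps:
A(p, u) = 5 + u**2 (A(p, u) = u**2 + 5 = 5 + u**2)
I(c, a) = -3 (I(c, a) = 4 - 1*7 = 4 - 7 = -3)
F = 0 (F = (5*(-3 - 1*(-3)))*(5 + (-3)**2) = (5*(-3 + 3))*(5 + 9) = (5*0)*14 = 0*14 = 0)
I(8, X(1, 5))*(-25 + F) = -3*(-25 + 0) = -3*(-25) = 75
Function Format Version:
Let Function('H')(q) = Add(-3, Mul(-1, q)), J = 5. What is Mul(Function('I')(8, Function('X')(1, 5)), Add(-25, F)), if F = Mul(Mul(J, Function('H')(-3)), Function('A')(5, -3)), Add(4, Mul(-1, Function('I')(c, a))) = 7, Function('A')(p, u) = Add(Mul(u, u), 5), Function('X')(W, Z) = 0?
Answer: 75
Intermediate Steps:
Function('A')(p, u) = Add(5, Pow(u, 2)) (Function('A')(p, u) = Add(Pow(u, 2), 5) = Add(5, Pow(u, 2)))
Function('I')(c, a) = -3 (Function('I')(c, a) = Add(4, Mul(-1, 7)) = Add(4, -7) = -3)
F = 0 (F = Mul(Mul(5, Add(-3, Mul(-1, -3))), Add(5, Pow(-3, 2))) = Mul(Mul(5, Add(-3, 3)), Add(5, 9)) = Mul(Mul(5, 0), 14) = Mul(0, 14) = 0)
Mul(Function('I')(8, Function('X')(1, 5)), Add(-25, F)) = Mul(-3, Add(-25, 0)) = Mul(-3, -25) = 75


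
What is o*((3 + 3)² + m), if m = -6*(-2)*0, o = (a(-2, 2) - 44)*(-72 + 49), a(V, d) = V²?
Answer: 33120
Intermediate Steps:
o = 920 (o = ((-2)² - 44)*(-72 + 49) = (4 - 44)*(-23) = -40*(-23) = 920)
m = 0 (m = 12*0 = 0)
o*((3 + 3)² + m) = 920*((3 + 3)² + 0) = 920*(6² + 0) = 920*(36 + 0) = 920*36 = 33120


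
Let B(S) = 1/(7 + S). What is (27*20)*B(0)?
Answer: 540/7 ≈ 77.143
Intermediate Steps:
(27*20)*B(0) = (27*20)/(7 + 0) = 540/7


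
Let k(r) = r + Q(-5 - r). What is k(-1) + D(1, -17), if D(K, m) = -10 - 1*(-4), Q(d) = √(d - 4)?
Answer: -7 + 2*I*√2 ≈ -7.0 + 2.8284*I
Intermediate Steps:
Q(d) = √(-4 + d)
k(r) = r + √(-9 - r) (k(r) = r + √(-4 + (-5 - r)) = r + √(-9 - r))
D(K, m) = -6 (D(K, m) = -10 + 4 = -6)
k(-1) + D(1, -17) = (-1 + √(-9 - 1*(-1))) - 6 = (-1 + √(-9 + 1)) - 6 = (-1 + √(-8)) - 6 = (-1 + 2*I*√2) - 6 = -7 + 2*I*√2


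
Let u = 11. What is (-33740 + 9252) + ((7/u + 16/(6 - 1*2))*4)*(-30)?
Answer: -275488/11 ≈ -25044.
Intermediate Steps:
(-33740 + 9252) + ((7/u + 16/(6 - 1*2))*4)*(-30) = (-33740 + 9252) + ((7/11 + 16/(6 - 1*2))*4)*(-30) = -24488 + ((7*(1/11) + 16/(6 - 2))*4)*(-30) = -24488 + ((7/11 + 16/4)*4)*(-30) = -24488 + ((7/11 + 16*(1/4))*4)*(-30) = -24488 + ((7/11 + 4)*4)*(-30) = -24488 + ((51/11)*4)*(-30) = -24488 + (204/11)*(-30) = -24488 - 6120/11 = -275488/11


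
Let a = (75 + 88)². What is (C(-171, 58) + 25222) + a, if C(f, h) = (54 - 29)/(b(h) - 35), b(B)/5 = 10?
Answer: 155378/3 ≈ 51793.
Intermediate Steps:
a = 26569 (a = 163² = 26569)
b(B) = 50 (b(B) = 5*10 = 50)
C(f, h) = 5/3 (C(f, h) = (54 - 29)/(50 - 35) = 25/15 = 25*(1/15) = 5/3)
(C(-171, 58) + 25222) + a = (5/3 + 25222) + 26569 = 75671/3 + 26569 = 155378/3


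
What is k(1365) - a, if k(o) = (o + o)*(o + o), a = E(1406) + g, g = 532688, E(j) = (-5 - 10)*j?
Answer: 6941302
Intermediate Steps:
E(j) = -15*j
a = 511598 (a = -15*1406 + 532688 = -21090 + 532688 = 511598)
k(o) = 4*o**2 (k(o) = (2*o)*(2*o) = 4*o**2)
k(1365) - a = 4*1365**2 - 1*511598 = 4*1863225 - 511598 = 7452900 - 511598 = 6941302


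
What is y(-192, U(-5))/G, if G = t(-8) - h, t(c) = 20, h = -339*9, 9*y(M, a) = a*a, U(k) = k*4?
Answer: 400/27639 ≈ 0.014472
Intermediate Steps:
U(k) = 4*k
y(M, a) = a²/9 (y(M, a) = (a*a)/9 = a²/9)
h = -3051
G = 3071 (G = 20 - 1*(-3051) = 20 + 3051 = 3071)
y(-192, U(-5))/G = ((4*(-5))²/9)/3071 = ((⅑)*(-20)²)*(1/3071) = ((⅑)*400)*(1/3071) = (400/9)*(1/3071) = 400/27639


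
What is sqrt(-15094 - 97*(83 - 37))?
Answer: 2*I*sqrt(4889) ≈ 139.84*I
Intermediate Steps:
sqrt(-15094 - 97*(83 - 37)) = sqrt(-15094 - 97*46) = sqrt(-15094 - 4462) = sqrt(-19556) = 2*I*sqrt(4889)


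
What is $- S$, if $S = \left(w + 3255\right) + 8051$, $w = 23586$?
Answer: $-34892$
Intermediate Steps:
$S = 34892$ ($S = \left(23586 + 3255\right) + 8051 = 26841 + 8051 = 34892$)
$- S = \left(-1\right) 34892 = -34892$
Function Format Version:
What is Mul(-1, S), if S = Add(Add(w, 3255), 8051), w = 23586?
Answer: -34892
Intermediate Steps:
S = 34892 (S = Add(Add(23586, 3255), 8051) = Add(26841, 8051) = 34892)
Mul(-1, S) = Mul(-1, 34892) = -34892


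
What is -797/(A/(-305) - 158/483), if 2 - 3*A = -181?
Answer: 1924755/1273 ≈ 1512.0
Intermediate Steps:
A = 61 (A = ⅔ - ⅓*(-181) = ⅔ + 181/3 = 61)
-797/(A/(-305) - 158/483) = -797/(61/(-305) - 158/483) = -797/(61*(-1/305) - 158*1/483) = -797/(-⅕ - 158/483) = -797/(-1273/2415) = -797*(-2415/1273) = 1924755/1273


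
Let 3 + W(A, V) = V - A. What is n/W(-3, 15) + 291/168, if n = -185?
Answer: -1781/168 ≈ -10.601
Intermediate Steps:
W(A, V) = -3 + V - A (W(A, V) = -3 + (V - A) = -3 + V - A)
n/W(-3, 15) + 291/168 = -185/(-3 + 15 - 1*(-3)) + 291/168 = -185/(-3 + 15 + 3) + 291*(1/168) = -185/15 + 97/56 = -185*1/15 + 97/56 = -37/3 + 97/56 = -1781/168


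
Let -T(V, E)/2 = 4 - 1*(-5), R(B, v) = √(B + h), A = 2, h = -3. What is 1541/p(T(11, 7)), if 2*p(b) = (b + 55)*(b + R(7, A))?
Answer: -1541/296 ≈ -5.2061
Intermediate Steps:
R(B, v) = √(-3 + B) (R(B, v) = √(B - 3) = √(-3 + B))
T(V, E) = -18 (T(V, E) = -2*(4 - 1*(-5)) = -2*(4 + 5) = -2*9 = -18)
p(b) = (2 + b)*(55 + b)/2 (p(b) = ((b + 55)*(b + √(-3 + 7)))/2 = ((55 + b)*(b + √4))/2 = ((55 + b)*(b + 2))/2 = ((55 + b)*(2 + b))/2 = ((2 + b)*(55 + b))/2 = (2 + b)*(55 + b)/2)
1541/p(T(11, 7)) = 1541/(55 + (½)*(-18)² + (57/2)*(-18)) = 1541/(55 + (½)*324 - 513) = 1541/(55 + 162 - 513) = 1541/(-296) = 1541*(-1/296) = -1541/296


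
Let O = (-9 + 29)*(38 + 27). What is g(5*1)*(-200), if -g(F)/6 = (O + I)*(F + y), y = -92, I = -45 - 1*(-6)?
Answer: -131648400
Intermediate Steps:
I = -39 (I = -45 + 6 = -39)
O = 1300 (O = 20*65 = 1300)
g(F) = 696072 - 7566*F (g(F) = -6*(1300 - 39)*(F - 92) = -7566*(-92 + F) = -6*(-116012 + 1261*F) = 696072 - 7566*F)
g(5*1)*(-200) = (696072 - 37830)*(-200) = 658242*(-200) = -131648400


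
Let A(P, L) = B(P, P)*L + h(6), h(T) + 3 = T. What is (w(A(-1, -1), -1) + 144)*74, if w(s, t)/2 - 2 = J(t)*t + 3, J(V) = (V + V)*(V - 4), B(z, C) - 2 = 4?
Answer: 9916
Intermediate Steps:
B(z, C) = 6 (B(z, C) = 2 + 4 = 6)
J(V) = 2*V*(-4 + V) (J(V) = (2*V)*(-4 + V) = 2*V*(-4 + V))
h(T) = -3 + T
A(P, L) = 3 + 6*L (A(P, L) = 6*L + (-3 + 6) = 6*L + 3 = 3 + 6*L)
w(s, t) = 10 + 4*t²*(-4 + t) (w(s, t) = 4 + 2*((2*t*(-4 + t))*t + 3) = 4 + 2*(2*t²*(-4 + t) + 3) = 4 + 2*(3 + 2*t²*(-4 + t)) = 4 + (6 + 4*t²*(-4 + t)) = 10 + 4*t²*(-4 + t))
(w(A(-1, -1), -1) + 144)*74 = ((10 + 4*(-1)²*(-4 - 1)) + 144)*74 = ((10 + 4*1*(-5)) + 144)*74 = ((10 - 20) + 144)*74 = (-10 + 144)*74 = 134*74 = 9916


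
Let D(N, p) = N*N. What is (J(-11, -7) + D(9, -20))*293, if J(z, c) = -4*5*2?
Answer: 12013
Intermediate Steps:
J(z, c) = -40 (J(z, c) = -20*2 = -40)
D(N, p) = N²
(J(-11, -7) + D(9, -20))*293 = (-40 + 9²)*293 = (-40 + 81)*293 = 41*293 = 12013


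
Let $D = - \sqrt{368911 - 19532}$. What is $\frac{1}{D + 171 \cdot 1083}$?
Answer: $\frac{185193}{34296097870} + \frac{\sqrt{349379}}{34296097870} \approx 5.4171 \cdot 10^{-6}$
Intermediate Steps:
$D = - \sqrt{349379} \approx -591.08$
$\frac{1}{D + 171 \cdot 1083} = \frac{1}{- \sqrt{349379} + 171 \cdot 1083} = \frac{1}{- \sqrt{349379} + 185193} = \frac{1}{185193 - \sqrt{349379}}$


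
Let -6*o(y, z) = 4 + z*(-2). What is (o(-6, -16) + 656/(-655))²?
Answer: 21031396/429025 ≈ 49.021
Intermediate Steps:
o(y, z) = -⅔ + z/3 (o(y, z) = -(4 + z*(-2))/6 = -(4 - 2*z)/6 = -⅔ + z/3)
(o(-6, -16) + 656/(-655))² = ((-⅔ + (⅓)*(-16)) + 656/(-655))² = ((-⅔ - 16/3) + 656*(-1/655))² = (-6 - 656/655)² = (-4586/655)² = 21031396/429025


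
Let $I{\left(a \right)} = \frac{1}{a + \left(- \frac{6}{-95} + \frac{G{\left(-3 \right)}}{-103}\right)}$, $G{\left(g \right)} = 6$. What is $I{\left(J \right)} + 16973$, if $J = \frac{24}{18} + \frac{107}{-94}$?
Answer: $\frac{9366950173}{551711} \approx 16978.0$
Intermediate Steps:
$J = \frac{55}{282}$ ($J = 24 \cdot \frac{1}{18} + 107 \left(- \frac{1}{94}\right) = \frac{4}{3} - \frac{107}{94} = \frac{55}{282} \approx 0.19504$)
$I{\left(a \right)} = \frac{1}{\frac{48}{9785} + a}$ ($I{\left(a \right)} = \frac{1}{a + \left(- \frac{6}{-95} + \frac{6}{-103}\right)} = \frac{1}{a + \left(\left(-6\right) \left(- \frac{1}{95}\right) + 6 \left(- \frac{1}{103}\right)\right)} = \frac{1}{a + \left(\frac{6}{95} - \frac{6}{103}\right)} = \frac{1}{a + \frac{48}{9785}} = \frac{1}{\frac{48}{9785} + a}$)
$I{\left(J \right)} + 16973 = \frac{9785}{48 + 9785 \cdot \frac{55}{282}} + 16973 = \frac{9785}{48 + \frac{538175}{282}} + 16973 = \frac{9785}{\frac{551711}{282}} + 16973 = 9785 \cdot \frac{282}{551711} + 16973 = \frac{2759370}{551711} + 16973 = \frac{9366950173}{551711}$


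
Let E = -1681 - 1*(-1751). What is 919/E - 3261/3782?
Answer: 811847/66185 ≈ 12.266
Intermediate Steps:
E = 70 (E = -1681 + 1751 = 70)
919/E - 3261/3782 = 919/70 - 3261/3782 = 811847/66185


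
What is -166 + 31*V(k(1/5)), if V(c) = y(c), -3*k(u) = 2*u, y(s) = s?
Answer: -2552/15 ≈ -170.13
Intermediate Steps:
k(u) = -2*u/3
V(c) = c
-166 + 31*V(k(1/5)) = -166 + 31*(-2/3/5) = -166 + 31*(-2/3*1/5) = -166 + 31*(-2/15) = -166 - 62/15 = -2552/15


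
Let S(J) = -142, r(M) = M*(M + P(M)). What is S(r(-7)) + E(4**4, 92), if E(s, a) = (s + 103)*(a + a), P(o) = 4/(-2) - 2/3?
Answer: 65914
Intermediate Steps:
P(o) = -8/3 (P(o) = 4*(-1/2) - 2*1/3 = -2 - 2/3 = -8/3)
r(M) = M*(-8/3 + M) (r(M) = M*(M - 8/3) = M*(-8/3 + M))
E(s, a) = 2*a*(103 + s) (E(s, a) = (103 + s)*(2*a) = 2*a*(103 + s))
S(r(-7)) + E(4**4, 92) = -142 + 2*92*(103 + 4**4) = -142 + 2*92*(103 + 256) = -142 + 2*92*359 = -142 + 66056 = 65914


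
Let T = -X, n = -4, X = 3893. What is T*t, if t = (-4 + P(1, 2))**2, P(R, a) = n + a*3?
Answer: -15572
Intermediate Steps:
P(R, a) = -4 + 3*a (P(R, a) = -4 + a*3 = -4 + 3*a)
t = 4 (t = (-4 + (-4 + 3*2))**2 = (-4 + (-4 + 6))**2 = (-4 + 2)**2 = (-2)**2 = 4)
T = -3893 (T = -1*3893 = -3893)
T*t = -3893*4 = -15572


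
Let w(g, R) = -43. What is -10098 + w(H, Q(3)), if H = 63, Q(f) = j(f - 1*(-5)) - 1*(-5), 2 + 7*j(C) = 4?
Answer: -10141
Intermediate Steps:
j(C) = 2/7 (j(C) = -2/7 + (⅐)*4 = -2/7 + 4/7 = 2/7)
Q(f) = 37/7 (Q(f) = 2/7 - 1*(-5) = 2/7 + 5 = 37/7)
-10098 + w(H, Q(3)) = -10098 - 43 = -10141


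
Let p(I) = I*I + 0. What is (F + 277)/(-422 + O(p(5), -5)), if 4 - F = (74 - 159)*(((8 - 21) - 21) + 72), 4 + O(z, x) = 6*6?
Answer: -3511/390 ≈ -9.0026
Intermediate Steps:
p(I) = I**2 (p(I) = I**2 + 0 = I**2)
O(z, x) = 32 (O(z, x) = -4 + 6*6 = -4 + 36 = 32)
F = 3234 (F = 4 - (74 - 159)*(((8 - 21) - 21) + 72) = 4 - (-85)*((-13 - 21) + 72) = 4 - (-85)*(-34 + 72) = 4 - (-85)*38 = 4 - 1*(-3230) = 4 + 3230 = 3234)
(F + 277)/(-422 + O(p(5), -5)) = (3234 + 277)/(-422 + 32) = 3511/(-390) = 3511*(-1/390) = -3511/390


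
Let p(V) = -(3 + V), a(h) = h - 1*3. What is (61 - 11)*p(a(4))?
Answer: -200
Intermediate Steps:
a(h) = -3 + h (a(h) = h - 3 = -3 + h)
p(V) = -3 - V
(61 - 11)*p(a(4)) = (61 - 11)*(-3 - (-3 + 4)) = 50*(-3 - 1*1) = 50*(-3 - 1) = 50*(-4) = -200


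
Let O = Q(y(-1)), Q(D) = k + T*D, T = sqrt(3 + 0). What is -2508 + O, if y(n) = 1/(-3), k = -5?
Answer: -2513 - sqrt(3)/3 ≈ -2513.6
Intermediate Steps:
y(n) = -1/3
T = sqrt(3) ≈ 1.7320
Q(D) = -5 + D*sqrt(3) (Q(D) = -5 + sqrt(3)*D = -5 + D*sqrt(3))
O = -5 - sqrt(3)/3 ≈ -5.5773
-2508 + O = -2508 + (-5 - sqrt(3)/3) = -2513 - sqrt(3)/3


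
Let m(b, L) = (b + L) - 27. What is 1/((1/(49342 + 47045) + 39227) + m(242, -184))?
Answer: 96387/3783960847 ≈ 2.5473e-5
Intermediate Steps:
m(b, L) = -27 + L + b (m(b, L) = (L + b) - 27 = -27 + L + b)
1/((1/(49342 + 47045) + 39227) + m(242, -184)) = 1/((1/(49342 + 47045) + 39227) + (-27 - 184 + 242)) = 1/((1/96387 + 39227) + 31) = 1/(3780972850/96387 + 31) = 1/(3783960847/96387) = 96387/3783960847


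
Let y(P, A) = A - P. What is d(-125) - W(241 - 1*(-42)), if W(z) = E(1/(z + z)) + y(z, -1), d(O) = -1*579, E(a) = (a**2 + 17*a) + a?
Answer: -94515209/320356 ≈ -295.03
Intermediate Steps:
E(a) = a**2 + 18*a
d(O) = -579
W(z) = -1 - z + (18 + 1/(2*z))/(2*z) (W(z) = (18 + 1/(z + z))/(z + z) + (-1 - z) = (18 + 1/(2*z))/((2*z)) + (-1 - z) = (1/(2*z))*(18 + 1/(2*z)) + (-1 - z) = (18 + 1/(2*z))/(2*z) + (-1 - z) = -1 - z + (18 + 1/(2*z))/(2*z))
d(-125) - W(241 - 1*(-42)) = -579 - (-1 - (241 - 1*(-42)) + 9/(241 - 1*(-42)) + 1/(4*(241 - 1*(-42))**2)) = -579 - (-1 - (241 + 42) + 9/(241 + 42) + 1/(4*(241 + 42)**2)) = -579 - (-1 - 1*283 + 9/283 + (1/4)/283**2) = -579 - (-1 - 283 + 9*(1/283) + (1/4)*(1/80089)) = -579 - (-1 - 283 + 9/283 + 1/320356) = -579 - 1*(-90970915/320356) = -579 + 90970915/320356 = -94515209/320356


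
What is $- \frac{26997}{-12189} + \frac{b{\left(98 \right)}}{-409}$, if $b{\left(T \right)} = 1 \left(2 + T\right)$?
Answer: $\frac{3274291}{1661767} \approx 1.9704$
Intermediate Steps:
$b{\left(T \right)} = 2 + T$
$- \frac{26997}{-12189} + \frac{b{\left(98 \right)}}{-409} = - \frac{26997}{-12189} + \frac{2 + 98}{-409} = \left(-26997\right) \left(- \frac{1}{12189}\right) + 100 \left(- \frac{1}{409}\right) = \frac{8999}{4063} - \frac{100}{409} = \frac{3274291}{1661767}$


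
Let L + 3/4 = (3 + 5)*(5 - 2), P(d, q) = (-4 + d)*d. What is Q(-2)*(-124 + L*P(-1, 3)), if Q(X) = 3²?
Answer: -279/4 ≈ -69.750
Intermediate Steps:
P(d, q) = d*(-4 + d)
L = 93/4 (L = -¾ + (3 + 5)*(5 - 2) = -¾ + 8*3 = -¾ + 24 = 93/4 ≈ 23.250)
Q(X) = 9
Q(-2)*(-124 + L*P(-1, 3)) = 9*(-124 + 93*(-(-4 - 1))/4) = 9*(-124 + 93*(-1*(-5))/4) = 9*(-124 + (93/4)*5) = 9*(-124 + 465/4) = 9*(-31/4) = -279/4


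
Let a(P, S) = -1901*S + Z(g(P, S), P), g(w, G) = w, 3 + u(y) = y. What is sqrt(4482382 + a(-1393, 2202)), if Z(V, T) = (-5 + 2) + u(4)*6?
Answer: sqrt(296383) ≈ 544.41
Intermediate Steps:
u(y) = -3 + y
Z(V, T) = 3 (Z(V, T) = (-5 + 2) + (-3 + 4)*6 = -3 + 1*6 = -3 + 6 = 3)
a(P, S) = 3 - 1901*S (a(P, S) = -1901*S + 3 = 3 - 1901*S)
sqrt(4482382 + a(-1393, 2202)) = sqrt(4482382 + (3 - 1901*2202)) = sqrt(4482382 + (3 - 4186002)) = sqrt(4482382 - 4185999) = sqrt(296383)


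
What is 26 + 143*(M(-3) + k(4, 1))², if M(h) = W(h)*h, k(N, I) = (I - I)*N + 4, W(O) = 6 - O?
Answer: 75673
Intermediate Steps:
k(N, I) = 4 (k(N, I) = 0*N + 4 = 0 + 4 = 4)
M(h) = h*(6 - h) (M(h) = (6 - h)*h = h*(6 - h))
26 + 143*(M(-3) + k(4, 1))² = 26 + 143*(-3*(6 - 1*(-3)) + 4)² = 26 + 143*(-3*(6 + 3) + 4)² = 26 + 143*(-3*9 + 4)² = 26 + 143*(-27 + 4)² = 26 + 143*(-23)² = 26 + 143*529 = 26 + 75647 = 75673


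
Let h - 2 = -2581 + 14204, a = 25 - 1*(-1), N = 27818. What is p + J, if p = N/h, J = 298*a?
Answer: 90098318/11625 ≈ 7750.4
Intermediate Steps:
a = 26 (a = 25 + 1 = 26)
h = 11625 (h = 2 + (-2581 + 14204) = 2 + 11623 = 11625)
J = 7748 (J = 298*26 = 7748)
p = 27818/11625 ≈ 2.3929
p + J = 27818/11625 + 7748 = 90098318/11625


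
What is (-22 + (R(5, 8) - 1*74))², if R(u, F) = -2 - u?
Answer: 10609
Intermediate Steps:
(-22 + (R(5, 8) - 1*74))² = (-22 + ((-2 - 1*5) - 1*74))² = (-22 + ((-2 - 5) - 74))² = (-22 + (-7 - 74))² = (-22 - 81)² = (-103)² = 10609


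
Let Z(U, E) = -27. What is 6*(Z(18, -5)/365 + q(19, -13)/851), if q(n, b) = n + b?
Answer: -124722/310615 ≈ -0.40153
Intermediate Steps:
q(n, b) = b + n
6*(Z(18, -5)/365 + q(19, -13)/851) = 6*(-27/365 + (-13 + 19)/851) = 6*(-27*1/365 + 6*(1/851)) = 6*(-27/365 + 6/851) = 6*(-20787/310615) = -124722/310615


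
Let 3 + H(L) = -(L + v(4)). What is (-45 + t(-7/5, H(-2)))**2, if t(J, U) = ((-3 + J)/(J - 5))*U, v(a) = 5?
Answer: 154449/64 ≈ 2413.3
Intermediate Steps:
H(L) = -8 - L (H(L) = -3 - (L + 5) = -3 - (5 + L) = -3 + (-5 - L) = -8 - L)
t(J, U) = U*(-3 + J)/(-5 + J) (t(J, U) = ((-3 + J)/(-5 + J))*U = U*(-3 + J)/(-5 + J))
(-45 + t(-7/5, H(-2)))**2 = (-45 + (-8 - 1*(-2))*(-3 - 7/5)/(-5 - 7/5))**2 = (-45 + (-8 + 2)*(-3 - 7*1/5)/(-5 - 7*1/5))**2 = (-45 - 6*(-3 - 7/5)/(-5 - 7/5))**2 = (-45 - 6*(-22/5)/(-32/5))**2 = (-45 - 6*(-5/32)*(-22/5))**2 = (-45 - 33/8)**2 = (-393/8)**2 = 154449/64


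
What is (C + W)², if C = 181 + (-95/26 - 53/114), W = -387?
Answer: 24241867204/549081 ≈ 44150.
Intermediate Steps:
C = 131069/741 (C = 181 + (-95*1/26 - 53*1/114) = 181 + (-95/26 - 53/114) = 181 - 3052/741 = 131069/741 ≈ 176.88)
(C + W)² = (131069/741 - 387)² = (-155698/741)² = 24241867204/549081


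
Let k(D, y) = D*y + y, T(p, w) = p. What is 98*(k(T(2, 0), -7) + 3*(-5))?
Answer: -3528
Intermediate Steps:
k(D, y) = y + D*y
98*(k(T(2, 0), -7) + 3*(-5)) = 98*(-7*(1 + 2) + 3*(-5)) = 98*(-7*3 - 15) = 98*(-21 - 15) = 98*(-36) = -3528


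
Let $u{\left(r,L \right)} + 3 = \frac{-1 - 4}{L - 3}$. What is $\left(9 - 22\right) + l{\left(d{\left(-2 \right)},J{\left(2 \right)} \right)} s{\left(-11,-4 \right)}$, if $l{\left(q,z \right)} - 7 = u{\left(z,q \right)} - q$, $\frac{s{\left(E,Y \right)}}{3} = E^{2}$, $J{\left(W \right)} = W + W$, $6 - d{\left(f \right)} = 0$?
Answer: $-1344$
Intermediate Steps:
$u{\left(r,L \right)} = -3 - \frac{5}{-3 + L}$ ($u{\left(r,L \right)} = -3 + \frac{-1 - 4}{L - 3} = -3 - \frac{5}{-3 + L}$)
$d{\left(f \right)} = 6$ ($d{\left(f \right)} = 6 - 0 = 6 + 0 = 6$)
$J{\left(W \right)} = 2 W$
$s{\left(E,Y \right)} = 3 E^{2}$
$l{\left(q,z \right)} = 7 - q + \frac{4 - 3 q}{-3 + q}$ ($l{\left(q,z \right)} = 7 - \left(q - \frac{4 - 3 q}{-3 + q}\right) = 7 - q + \frac{4 - 3 q}{-3 + q}$)
$\left(9 - 22\right) + l{\left(d{\left(-2 \right)},J{\left(2 \right)} \right)} s{\left(-11,-4 \right)} = \left(9 - 22\right) + \frac{-17 - 6^{2} + 7 \cdot 6}{-3 + 6} \cdot 3 \left(-11\right)^{2} = -13 + \frac{-17 - 36 + 42}{3} \cdot 3 \cdot 121 = -13 + \frac{-17 - 36 + 42}{3} \cdot 363 = -13 + \frac{1}{3} \left(-11\right) 363 = -13 - 1331 = -1344$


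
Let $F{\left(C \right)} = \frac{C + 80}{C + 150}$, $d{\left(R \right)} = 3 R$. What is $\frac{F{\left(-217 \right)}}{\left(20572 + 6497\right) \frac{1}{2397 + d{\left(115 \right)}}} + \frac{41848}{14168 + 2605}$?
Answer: $\frac{27399113282}{10139966193} \approx 2.7021$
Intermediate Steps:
$F{\left(C \right)} = \frac{80 + C}{150 + C}$
$\frac{F{\left(-217 \right)}}{\left(20572 + 6497\right) \frac{1}{2397 + d{\left(115 \right)}}} + \frac{41848}{14168 + 2605} = \frac{\frac{1}{150 - 217} \left(80 - 217\right)}{\left(20572 + 6497\right) \frac{1}{2397 + 3 \cdot 115}} + \frac{41848}{14168 + 2605} = \frac{\frac{1}{-67} \left(-137\right)}{27069 \frac{1}{2397 + 345}} + \frac{41848}{16773} = \frac{\left(- \frac{1}{67}\right) \left(-137\right)}{27069 \cdot \frac{1}{2742}} + 41848 \cdot \frac{1}{16773} = \frac{137}{67 \cdot 27069 \cdot \frac{1}{2742}} + \frac{41848}{16773} = \frac{137}{67 \cdot \frac{9023}{914}} + \frac{41848}{16773} = \frac{137}{67} \cdot \frac{914}{9023} + \frac{41848}{16773} = \frac{125218}{604541} + \frac{41848}{16773} = \frac{27399113282}{10139966193}$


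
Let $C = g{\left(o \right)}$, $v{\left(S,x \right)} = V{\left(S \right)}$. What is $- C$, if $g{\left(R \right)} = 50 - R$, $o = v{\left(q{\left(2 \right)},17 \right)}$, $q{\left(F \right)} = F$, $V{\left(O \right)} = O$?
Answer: $-48$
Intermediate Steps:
$v{\left(S,x \right)} = S$
$o = 2$
$C = 48$ ($C = 50 - 2 = 48$)
$- C = \left(-1\right) 48 = -48$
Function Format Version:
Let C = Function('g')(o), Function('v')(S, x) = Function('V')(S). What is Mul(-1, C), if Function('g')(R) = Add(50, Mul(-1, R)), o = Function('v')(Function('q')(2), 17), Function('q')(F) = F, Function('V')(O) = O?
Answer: -48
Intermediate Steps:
Function('v')(S, x) = S
o = 2
C = 48 (C = Add(50, Mul(-1, 2)) = Add(50, -2) = 48)
Mul(-1, C) = Mul(-1, 48) = -48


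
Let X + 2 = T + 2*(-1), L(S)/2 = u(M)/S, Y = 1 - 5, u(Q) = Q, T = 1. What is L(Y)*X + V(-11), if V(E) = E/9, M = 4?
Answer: 43/9 ≈ 4.7778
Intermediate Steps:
Y = -4
L(S) = 8/S (L(S) = 2*(4/S) = 8/S)
X = -3 (X = -2 + (1 + 2*(-1)) = -2 + (1 - 2) = -2 - 1 = -3)
V(E) = E/9 (V(E) = E*(⅑) = E/9)
L(Y)*X + V(-11) = (8/(-4))*(-3) + (⅑)*(-11) = (8*(-¼))*(-3) - 11/9 = -2*(-3) - 11/9 = 6 - 11/9 = 43/9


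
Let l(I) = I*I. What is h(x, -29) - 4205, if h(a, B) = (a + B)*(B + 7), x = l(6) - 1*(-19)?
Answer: -4777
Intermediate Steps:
l(I) = I²
x = 55 (x = 6² - 1*(-19) = 36 + 19 = 55)
h(a, B) = (7 + B)*(B + a) (h(a, B) = (B + a)*(7 + B) = (7 + B)*(B + a))
h(x, -29) - 4205 = ((-29)² + 7*(-29) + 7*55 - 29*55) - 4205 = (841 - 203 + 385 - 1595) - 4205 = -572 - 4205 = -4777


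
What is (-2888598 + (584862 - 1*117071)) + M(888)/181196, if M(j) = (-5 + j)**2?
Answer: -438639765483/181196 ≈ -2.4208e+6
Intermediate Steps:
(-2888598 + (584862 - 1*117071)) + M(888)/181196 = (-2888598 + (584862 - 1*117071)) + (-5 + 888)**2/181196 = (-2888598 + (584862 - 117071)) + 883**2*(1/181196) = (-2888598 + 467791) + 779689*(1/181196) = -2420807 + 779689/181196 = -438639765483/181196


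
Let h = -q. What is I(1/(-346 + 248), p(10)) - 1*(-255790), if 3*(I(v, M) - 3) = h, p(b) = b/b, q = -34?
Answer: 767413/3 ≈ 2.5580e+5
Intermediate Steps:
p(b) = 1
h = 34 (h = -1*(-34) = 34)
I(v, M) = 43/3 (I(v, M) = 3 + (⅓)*34 = 3 + 34/3 = 43/3)
I(1/(-346 + 248), p(10)) - 1*(-255790) = 43/3 - 1*(-255790) = 43/3 + 255790 = 767413/3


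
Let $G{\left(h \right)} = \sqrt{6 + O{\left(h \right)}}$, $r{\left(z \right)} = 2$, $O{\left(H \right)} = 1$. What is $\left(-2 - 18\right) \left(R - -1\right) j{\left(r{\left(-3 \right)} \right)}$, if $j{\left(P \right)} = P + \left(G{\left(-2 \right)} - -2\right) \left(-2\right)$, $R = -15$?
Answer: $-560 - 560 \sqrt{7} \approx -2041.6$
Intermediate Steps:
$G{\left(h \right)} = \sqrt{7}$ ($G{\left(h \right)} = \sqrt{6 + 1} = \sqrt{7}$)
$j{\left(P \right)} = -4 + P - 2 \sqrt{7}$ ($j{\left(P \right)} = P + \left(\sqrt{7} - -2\right) \left(-2\right) = P + \left(\sqrt{7} + 2\right) \left(-2\right) = P + \left(2 + \sqrt{7}\right) \left(-2\right) = P - \left(4 + 2 \sqrt{7}\right) = -4 + P - 2 \sqrt{7}$)
$\left(-2 - 18\right) \left(R - -1\right) j{\left(r{\left(-3 \right)} \right)} = \left(-2 - 18\right) \left(-15 - -1\right) \left(-4 + 2 - 2 \sqrt{7}\right) = \left(-2 - 18\right) \left(-15 + 1\right) \left(-2 - 2 \sqrt{7}\right) = \left(-20\right) \left(-14\right) \left(-2 - 2 \sqrt{7}\right) = 280 \left(-2 - 2 \sqrt{7}\right) = -560 - 560 \sqrt{7}$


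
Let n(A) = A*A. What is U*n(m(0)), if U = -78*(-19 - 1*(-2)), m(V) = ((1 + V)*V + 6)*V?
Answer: 0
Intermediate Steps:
m(V) = V*(6 + V*(1 + V)) (m(V) = (V*(1 + V) + 6)*V = (6 + V*(1 + V))*V = V*(6 + V*(1 + V)))
U = 1326 (U = -78*(-19 + 2) = -78*(-17) = 1326)
n(A) = A**2
U*n(m(0)) = 1326*(0*(6 + 0 + 0**2))**2 = 1326*(0*(6 + 0 + 0))**2 = 1326*(0*6)**2 = 1326*0**2 = 1326*0 = 0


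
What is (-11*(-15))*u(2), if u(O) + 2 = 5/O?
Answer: 165/2 ≈ 82.500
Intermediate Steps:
u(O) = -2 + 5/O
(-11*(-15))*u(2) = (-11*(-15))*(-2 + 5/2) = 165*(-2 + 5*(½)) = 165*(-2 + 5/2) = 165*(½) = 165/2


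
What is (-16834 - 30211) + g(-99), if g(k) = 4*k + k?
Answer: -47540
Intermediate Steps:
g(k) = 5*k
(-16834 - 30211) + g(-99) = (-16834 - 30211) + 5*(-99) = -47045 - 495 = -47540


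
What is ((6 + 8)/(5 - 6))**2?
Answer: 196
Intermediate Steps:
((6 + 8)/(5 - 6))**2 = (14/(-1))**2 = (14*(-1))**2 = (-14)**2 = 196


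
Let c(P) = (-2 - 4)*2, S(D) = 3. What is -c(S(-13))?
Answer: 12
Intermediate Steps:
c(P) = -12 (c(P) = -6*2 = -12)
-c(S(-13)) = -1*(-12) = 12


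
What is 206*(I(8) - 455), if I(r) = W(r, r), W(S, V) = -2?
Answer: -94142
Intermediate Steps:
I(r) = -2
206*(I(8) - 455) = 206*(-2 - 455) = 206*(-457) = -94142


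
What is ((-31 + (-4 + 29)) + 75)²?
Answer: 4761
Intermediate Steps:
((-31 + (-4 + 29)) + 75)² = ((-31 + 25) + 75)² = (-6 + 75)² = 69² = 4761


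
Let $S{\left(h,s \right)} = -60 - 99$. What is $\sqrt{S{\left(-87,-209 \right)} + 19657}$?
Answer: $\sqrt{19498} \approx 139.64$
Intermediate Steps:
$S{\left(h,s \right)} = -159$
$\sqrt{S{\left(-87,-209 \right)} + 19657} = \sqrt{-159 + 19657} = \sqrt{19498}$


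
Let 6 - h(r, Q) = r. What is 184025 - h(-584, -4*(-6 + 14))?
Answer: 183435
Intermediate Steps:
h(r, Q) = 6 - r
184025 - h(-584, -4*(-6 + 14)) = 184025 - (6 - 1*(-584)) = 184025 - (6 + 584) = 184025 - 1*590 = 184025 - 590 = 183435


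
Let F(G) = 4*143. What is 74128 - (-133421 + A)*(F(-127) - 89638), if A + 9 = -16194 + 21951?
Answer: -11371249290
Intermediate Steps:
F(G) = 572
A = 5748 (A = -9 + (-16194 + 21951) = -9 + 5757 = 5748)
74128 - (-133421 + A)*(F(-127) - 89638) = 74128 - (-133421 + 5748)*(572 - 89638) = 74128 - (-127673)*(-89066) = 74128 - 1*11371323418 = 74128 - 11371323418 = -11371249290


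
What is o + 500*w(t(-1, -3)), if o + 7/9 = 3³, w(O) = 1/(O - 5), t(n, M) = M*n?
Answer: -2014/9 ≈ -223.78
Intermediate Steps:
w(O) = 1/(-5 + O)
o = 236/9 (o = -7/9 + 3³ = -7/9 + 27 = 236/9 ≈ 26.222)
o + 500*w(t(-1, -3)) = 236/9 + 500/(-5 - 3*(-1)) = 236/9 + 500/(-5 + 3) = 236/9 + 500/(-2) = 236/9 + 500*(-½) = 236/9 - 250 = -2014/9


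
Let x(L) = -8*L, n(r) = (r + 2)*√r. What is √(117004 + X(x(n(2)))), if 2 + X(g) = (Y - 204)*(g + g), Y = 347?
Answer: √(117002 - 9152*√2) ≈ 322.58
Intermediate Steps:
n(r) = √r*(2 + r) (n(r) = (2 + r)*√r = √r*(2 + r))
X(g) = -2 + 286*g (X(g) = -2 + (347 - 204)*(g + g) = -2 + 143*(2*g) = -2 + 286*g)
√(117004 + X(x(n(2)))) = √(117004 + (-2 + 286*(-8*√2*(2 + 2)))) = √(117004 + (-2 + 286*(-8*√2*4))) = √(117004 + (-2 + 286*(-32*√2))) = √(117004 + (-2 - 9152*√2)) = √(117002 - 9152*√2)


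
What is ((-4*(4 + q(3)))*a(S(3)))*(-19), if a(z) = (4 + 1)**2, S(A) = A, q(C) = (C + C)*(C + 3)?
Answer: 76000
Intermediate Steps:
q(C) = 2*C*(3 + C) (q(C) = (2*C)*(3 + C) = 2*C*(3 + C))
a(z) = 25 (a(z) = 5**2 = 25)
((-4*(4 + q(3)))*a(S(3)))*(-19) = (-4*(4 + 2*3*(3 + 3))*25)*(-19) = (-4*(4 + 2*3*6)*25)*(-19) = (-4*(4 + 36)*25)*(-19) = (-4*40*25)*(-19) = -160*25*(-19) = -4000*(-19) = 76000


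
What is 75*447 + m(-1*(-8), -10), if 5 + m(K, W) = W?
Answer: 33510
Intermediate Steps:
m(K, W) = -5 + W
75*447 + m(-1*(-8), -10) = 75*447 + (-5 - 10) = 33525 - 15 = 33510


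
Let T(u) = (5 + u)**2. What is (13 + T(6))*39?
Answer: 5226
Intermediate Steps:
(13 + T(6))*39 = (13 + (5 + 6)**2)*39 = (13 + 11**2)*39 = (13 + 121)*39 = 134*39 = 5226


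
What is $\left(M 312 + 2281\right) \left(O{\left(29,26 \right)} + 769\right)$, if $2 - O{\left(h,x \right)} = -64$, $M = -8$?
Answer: $-179525$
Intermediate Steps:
$O{\left(h,x \right)} = 66$ ($O{\left(h,x \right)} = 2 - -64 = 2 + 64 = 66$)
$\left(M 312 + 2281\right) \left(O{\left(29,26 \right)} + 769\right) = \left(\left(-8\right) 312 + 2281\right) \left(66 + 769\right) = \left(-2496 + 2281\right) 835 = \left(-215\right) 835 = -179525$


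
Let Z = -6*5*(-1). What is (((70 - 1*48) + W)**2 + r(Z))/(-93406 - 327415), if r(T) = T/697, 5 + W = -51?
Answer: -805762/293312237 ≈ -0.0027471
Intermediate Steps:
W = -56 (W = -5 - 51 = -56)
Z = 30 (Z = -30*(-1) = 30)
r(T) = T/697 (r(T) = T*(1/697) = T/697)
(((70 - 1*48) + W)**2 + r(Z))/(-93406 - 327415) = (((70 - 1*48) - 56)**2 + (1/697)*30)/(-93406 - 327415) = (((70 - 48) - 56)**2 + 30/697)/(-420821) = ((22 - 56)**2 + 30/697)*(-1/420821) = ((-34)**2 + 30/697)*(-1/420821) = (1156 + 30/697)*(-1/420821) = (805762/697)*(-1/420821) = -805762/293312237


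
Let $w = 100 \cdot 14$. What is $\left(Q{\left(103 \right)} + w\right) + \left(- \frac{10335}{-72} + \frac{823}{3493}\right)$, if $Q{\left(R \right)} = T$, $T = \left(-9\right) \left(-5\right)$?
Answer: $\frac{133190377}{83832} \approx 1588.8$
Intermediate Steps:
$T = 45$
$w = 1400$
$Q{\left(R \right)} = 45$
$\left(Q{\left(103 \right)} + w\right) + \left(- \frac{10335}{-72} + \frac{823}{3493}\right) = \left(45 + 1400\right) + \left(- \frac{10335}{-72} + \frac{823}{3493}\right) = 1445 + \left(\left(-10335\right) \left(- \frac{1}{72}\right) + 823 \cdot \frac{1}{3493}\right) = 1445 + \left(\frac{3445}{24} + \frac{823}{3493}\right) = 1445 + \frac{12053137}{83832} = \frac{133190377}{83832}$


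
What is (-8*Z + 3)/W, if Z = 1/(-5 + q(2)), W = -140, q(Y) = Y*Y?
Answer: -11/140 ≈ -0.078571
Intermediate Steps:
q(Y) = Y²
Z = -1 (Z = 1/(-5 + 2²) = 1/(-5 + 4) = 1/(-1) = -1)
(-8*Z + 3)/W = (-8*(-1) + 3)/(-140) = (8 + 3)*(-1/140) = 11*(-1/140) = -11/140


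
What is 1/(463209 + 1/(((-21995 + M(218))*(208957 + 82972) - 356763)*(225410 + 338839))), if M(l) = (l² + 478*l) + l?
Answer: 21405411406894284/9915179212376094397357 ≈ 2.1589e-6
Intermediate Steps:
M(l) = l² + 479*l
1/(463209 + 1/(((-21995 + M(218))*(208957 + 82972) - 356763)*(225410 + 338839))) = 1/(463209 + 1/(((-21995 + 218*(479 + 218))*(208957 + 82972) - 356763)*(225410 + 338839))) = 1/(463209 + 1/(((-21995 + 218*697)*291929 - 356763)*564249)) = 1/(463209 + 1/(((-21995 + 151946)*291929 - 356763)*564249)) = 1/(463209 + 1/((129951*291929 - 356763)*564249)) = 1/(463209 + 1/((37936465479 - 356763)*564249)) = 1/(463209 + 1/(37936108716*564249)) = 1/(463209 + 1/21405411406894284) = 1/(9915179212376094397357/21405411406894284) = 21405411406894284/9915179212376094397357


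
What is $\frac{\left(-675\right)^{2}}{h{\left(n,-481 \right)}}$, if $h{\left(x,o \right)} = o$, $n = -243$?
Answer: $- \frac{455625}{481} \approx -947.25$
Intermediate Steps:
$\frac{\left(-675\right)^{2}}{h{\left(n,-481 \right)}} = \frac{\left(-675\right)^{2}}{-481} = 455625 \left(- \frac{1}{481}\right) = - \frac{455625}{481}$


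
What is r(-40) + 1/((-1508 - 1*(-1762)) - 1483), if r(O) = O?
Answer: -49161/1229 ≈ -40.001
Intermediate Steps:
r(-40) + 1/((-1508 - 1*(-1762)) - 1483) = -40 + 1/((-1508 - 1*(-1762)) - 1483) = -40 + 1/((-1508 + 1762) - 1483) = -40 + 1/(254 - 1483) = -40 + 1/(-1229) = -40 - 1/1229 = -49161/1229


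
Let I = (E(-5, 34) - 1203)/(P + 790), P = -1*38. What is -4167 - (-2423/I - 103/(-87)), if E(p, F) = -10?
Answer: -598394968/105531 ≈ -5670.3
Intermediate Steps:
P = -38
I = -1213/752 (I = (-10 - 1203)/(-38 + 790) = -1213/752 ≈ -1.6130)
-4167 - (-2423/I - 103/(-87)) = -4167 - (-2423/(-1213/752) - 103/(-87)) = -4167 - (-2423*(-752/1213) - 103*(-1/87)) = -4167 - (1822096/1213 + 103/87) = -4167 - 1*158647291/105531 = -4167 - 158647291/105531 = -598394968/105531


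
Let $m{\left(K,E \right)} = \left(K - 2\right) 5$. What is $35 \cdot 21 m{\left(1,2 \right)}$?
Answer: $-3675$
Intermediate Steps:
$m{\left(K,E \right)} = -10 + 5 K$ ($m{\left(K,E \right)} = \left(-2 + K\right) 5 = -10 + 5 K$)
$35 \cdot 21 m{\left(1,2 \right)} = 35 \cdot 21 \left(-10 + 5 \cdot 1\right) = 735 \left(-10 + 5\right) = 735 \left(-5\right) = -3675$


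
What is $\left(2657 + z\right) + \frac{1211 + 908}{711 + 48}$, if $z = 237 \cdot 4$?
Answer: $\frac{2738314}{759} \approx 3607.8$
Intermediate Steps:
$z = 948$
$\left(2657 + z\right) + \frac{1211 + 908}{711 + 48} = \left(2657 + 948\right) + \frac{1211 + 908}{711 + 48} = 3605 + \frac{2119}{759} = \frac{2738314}{759}$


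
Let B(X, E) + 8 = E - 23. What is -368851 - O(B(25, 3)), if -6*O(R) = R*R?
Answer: -1106161/3 ≈ -3.6872e+5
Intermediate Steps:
B(X, E) = -31 + E (B(X, E) = -8 + (E - 23) = -8 + (-23 + E) = -31 + E)
O(R) = -R**2/6 (O(R) = -R*R/6 = -R**2/6)
-368851 - O(B(25, 3)) = -368851 - (-1)*(-31 + 3)**2/6 = -368851 - (-1)*(-28)**2/6 = -368851 - (-1)*784/6 = -368851 - 1*(-392/3) = -368851 + 392/3 = -1106161/3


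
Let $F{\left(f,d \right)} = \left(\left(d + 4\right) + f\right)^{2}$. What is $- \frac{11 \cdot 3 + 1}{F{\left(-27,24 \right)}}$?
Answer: $-34$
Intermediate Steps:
$F{\left(f,d \right)} = \left(4 + d + f\right)^{2}$ ($F{\left(f,d \right)} = \left(\left(4 + d\right) + f\right)^{2} = \left(4 + d + f\right)^{2}$)
$- \frac{11 \cdot 3 + 1}{F{\left(-27,24 \right)}} = - \frac{11 \cdot 3 + 1}{\left(4 + 24 - 27\right)^{2}} = - \frac{33 + 1}{1^{2}} = - \frac{34}{1} = - 34 \cdot 1 = \left(-1\right) 34 = -34$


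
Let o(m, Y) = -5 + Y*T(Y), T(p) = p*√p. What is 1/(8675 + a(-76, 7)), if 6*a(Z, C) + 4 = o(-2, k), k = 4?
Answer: 6/52073 ≈ 0.00011522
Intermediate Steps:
T(p) = p^(3/2)
o(m, Y) = -5 + Y^(5/2) (o(m, Y) = -5 + Y*Y^(3/2) = -5 + Y^(5/2))
a(Z, C) = 23/6 (a(Z, C) = -⅔ + (-5 + 4^(5/2))/6 = -⅔ + (-5 + 32)/6 = -⅔ + (⅙)*27 = -⅔ + 9/2 = 23/6)
1/(8675 + a(-76, 7)) = 1/(8675 + 23/6) = 1/(52073/6) = 6/52073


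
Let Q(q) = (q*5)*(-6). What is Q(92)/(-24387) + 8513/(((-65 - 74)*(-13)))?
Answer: 70864617/14689103 ≈ 4.8243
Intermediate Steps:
Q(q) = -30*q (Q(q) = (5*q)*(-6) = -30*q)
Q(92)/(-24387) + 8513/(((-65 - 74)*(-13))) = -30*92/(-24387) + 8513/(((-65 - 74)*(-13))) = -2760*(-1/24387) + 8513/((-139*(-13))) = 920/8129 + 8513/1807 = 70864617/14689103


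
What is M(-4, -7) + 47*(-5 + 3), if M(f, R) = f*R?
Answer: -66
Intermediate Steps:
M(f, R) = R*f
M(-4, -7) + 47*(-5 + 3) = -7*(-4) + 47*(-5 + 3) = 28 + 47*(-2) = 28 - 94 = -66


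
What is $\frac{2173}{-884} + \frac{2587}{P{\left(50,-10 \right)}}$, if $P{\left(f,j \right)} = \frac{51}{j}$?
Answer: $- \frac{1351759}{2652} \approx -509.71$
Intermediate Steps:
$\frac{2173}{-884} + \frac{2587}{P{\left(50,-10 \right)}} = \frac{2173}{-884} + \frac{2587}{51 \frac{1}{-10}} = 2173 \left(- \frac{1}{884}\right) + \frac{2587}{51 \left(- \frac{1}{10}\right)} = - \frac{2173}{884} + \frac{2587}{- \frac{51}{10}} = - \frac{2173}{884} + 2587 \left(- \frac{10}{51}\right) = - \frac{2173}{884} - \frac{25870}{51} = - \frac{1351759}{2652}$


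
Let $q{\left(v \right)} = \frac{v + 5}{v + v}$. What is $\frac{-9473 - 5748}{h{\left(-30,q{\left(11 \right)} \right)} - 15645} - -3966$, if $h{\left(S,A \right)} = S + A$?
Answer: $\frac{683973253}{172417} \approx 3967.0$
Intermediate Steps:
$q{\left(v \right)} = \frac{5 + v}{2 v}$
$h{\left(S,A \right)} = A + S$
$\frac{-9473 - 5748}{h{\left(-30,q{\left(11 \right)} \right)} - 15645} - -3966 = \frac{-9473 - 5748}{\left(\frac{5 + 11}{2 \cdot 11} - 30\right) - 15645} - -3966 = \frac{-9473 + \left(-8214 + 2466\right)}{\left(\frac{1}{2} \cdot \frac{1}{11} \cdot 16 - 30\right) - 15645} + 3966 = \frac{-9473 - 5748}{\left(\frac{8}{11} - 30\right) - 15645} + 3966 = - \frac{15221}{- \frac{322}{11} - 15645} + 3966 = - \frac{15221}{- \frac{172417}{11}} + 3966 = \left(-15221\right) \left(- \frac{11}{172417}\right) + 3966 = \frac{167431}{172417} + 3966 = \frac{683973253}{172417}$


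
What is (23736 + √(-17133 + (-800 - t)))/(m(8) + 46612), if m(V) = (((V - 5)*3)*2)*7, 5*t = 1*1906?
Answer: 11868/23369 + I*√457855/233690 ≈ 0.50785 + 0.0028955*I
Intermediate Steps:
t = 1906/5 (t = (1*1906)/5 = (⅕)*1906 = 1906/5 ≈ 381.20)
m(V) = -210 + 42*V (m(V) = (((-5 + V)*3)*2)*7 = ((-15 + 3*V)*2)*7 = (-30 + 6*V)*7 = -210 + 42*V)
(23736 + √(-17133 + (-800 - t)))/(m(8) + 46612) = (23736 + √(-17133 + (-800 - 1*1906/5)))/((-210 + 42*8) + 46612) = (23736 + √(-17133 + (-800 - 1906/5)))/((-210 + 336) + 46612) = (23736 + √(-17133 - 5906/5))/(126 + 46612) = (23736 + √(-91571/5))/46738 = (23736 + I*√457855/5)*(1/46738) = 11868/23369 + I*√457855/233690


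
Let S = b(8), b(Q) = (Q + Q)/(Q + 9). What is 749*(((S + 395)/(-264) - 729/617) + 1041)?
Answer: 2153527913593/2769096 ≈ 7.7770e+5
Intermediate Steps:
b(Q) = 2*Q/(9 + Q) (b(Q) = (2*Q)/(9 + Q) = 2*Q/(9 + Q))
S = 16/17 (S = 2*8/(9 + 8) = 2*8/17 = 2*8*(1/17) = 16/17 ≈ 0.94118)
749*(((S + 395)/(-264) - 729/617) + 1041) = 749*(((16/17 + 395)/(-264) - 729/617) + 1041) = 749*(((6731/17)*(-1/264) - 729*1/617) + 1041) = 749*((-6731/4488 - 729/617) + 1041) = 749*(-7424779/2769096 + 1041) = 749*(2875204157/2769096) = 2153527913593/2769096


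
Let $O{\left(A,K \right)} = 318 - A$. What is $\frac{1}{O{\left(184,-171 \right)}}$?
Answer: $\frac{1}{134} \approx 0.0074627$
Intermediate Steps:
$\frac{1}{O{\left(184,-171 \right)}} = \frac{1}{318 - 184} = \frac{1}{134}$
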